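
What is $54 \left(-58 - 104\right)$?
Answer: $-8748$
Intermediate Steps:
$54 \left(-58 - 104\right) = 54 \left(-162\right) = -8748$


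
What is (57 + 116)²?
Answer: 29929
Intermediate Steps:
(57 + 116)² = 173² = 29929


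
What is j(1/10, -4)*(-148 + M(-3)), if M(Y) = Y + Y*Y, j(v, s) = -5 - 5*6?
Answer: 4970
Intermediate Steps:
j(v, s) = -35 (j(v, s) = -5 - 30 = -35)
M(Y) = Y + Y²
j(1/10, -4)*(-148 + M(-3)) = -35*(-148 - 3*(1 - 3)) = -35*(-148 - 3*(-2)) = -35*(-148 + 6) = -35*(-142) = 4970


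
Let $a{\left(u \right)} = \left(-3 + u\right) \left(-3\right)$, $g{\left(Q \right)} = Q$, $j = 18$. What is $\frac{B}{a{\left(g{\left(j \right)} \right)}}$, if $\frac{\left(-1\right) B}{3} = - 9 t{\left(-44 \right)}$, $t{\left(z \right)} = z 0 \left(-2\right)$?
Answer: $0$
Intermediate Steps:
$t{\left(z \right)} = 0$ ($t{\left(z \right)} = 0 \left(-2\right) = 0$)
$B = 0$ ($B = - 3 \left(\left(-9\right) 0\right) = \left(-3\right) 0 = 0$)
$a{\left(u \right)} = 9 - 3 u$
$\frac{B}{a{\left(g{\left(j \right)} \right)}} = \frac{0}{9 - 54} = \frac{0}{-45} = 0 \left(- \frac{1}{45}\right) = 0$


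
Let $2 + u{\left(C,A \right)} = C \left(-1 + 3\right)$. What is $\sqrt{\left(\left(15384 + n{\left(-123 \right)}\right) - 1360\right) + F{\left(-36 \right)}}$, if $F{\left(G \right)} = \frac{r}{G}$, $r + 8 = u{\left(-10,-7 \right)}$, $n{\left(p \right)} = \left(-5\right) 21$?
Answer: $\frac{\sqrt{501114}}{6} \approx 117.98$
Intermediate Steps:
$n{\left(p \right)} = -105$
$u{\left(C,A \right)} = -2 + 2 C$ ($u{\left(C,A \right)} = -2 + C \left(-1 + 3\right) = -2 + C 2 = -2 + 2 C$)
$r = -30$ ($r = -8 + \left(-2 + 2 \left(-10\right)\right) = -8 - 22 = -30$)
$F{\left(G \right)} = - \frac{30}{G}$
$\sqrt{\left(\left(15384 + n{\left(-123 \right)}\right) - 1360\right) + F{\left(-36 \right)}} = \sqrt{\left(\left(15384 - 105\right) - 1360\right) - \frac{30}{-36}} = \sqrt{\left(15279 - 1360\right) - - \frac{5}{6}} = \sqrt{13919 + \frac{5}{6}} = \sqrt{\frac{83519}{6}} = \frac{\sqrt{501114}}{6}$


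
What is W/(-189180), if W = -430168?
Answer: 107542/47295 ≈ 2.2739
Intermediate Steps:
W/(-189180) = -430168/(-189180) = -430168*(-1/189180) = 107542/47295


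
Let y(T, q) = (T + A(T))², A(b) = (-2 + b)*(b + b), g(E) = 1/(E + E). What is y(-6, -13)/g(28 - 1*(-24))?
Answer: 842400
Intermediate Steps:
g(E) = 1/(2*E)
A(b) = 2*b*(-2 + b) (A(b) = (-2 + b)*(2*b) = 2*b*(-2 + b))
y(T, q) = (T + 2*T*(-2 + T))²
y(-6, -13)/g(28 - 1*(-24)) = ((-6)²*(-3 + 2*(-6))²)/((1/(2*(28 - 1*(-24))))) = (36*(-3 - 12)²)/((1/(2*(28 + 24)))) = (36*(-15)²)/(((½)/52)) = (36*225)/(((½)*(1/52))) = 8100/(1/104) = 8100*104 = 842400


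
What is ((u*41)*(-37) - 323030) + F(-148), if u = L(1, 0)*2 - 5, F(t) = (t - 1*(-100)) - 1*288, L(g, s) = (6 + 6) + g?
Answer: -355223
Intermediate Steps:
L(g, s) = 12 + g
F(t) = -188 + t (F(t) = (t + 100) - 288 = (100 + t) - 288 = -188 + t)
u = 21 (u = (12 + 1)*2 - 5 = 13*2 - 5 = 26 - 5 = 21)
((u*41)*(-37) - 323030) + F(-148) = ((21*41)*(-37) - 323030) + (-188 - 148) = (861*(-37) - 323030) - 336 = (-31857 - 323030) - 336 = -354887 - 336 = -355223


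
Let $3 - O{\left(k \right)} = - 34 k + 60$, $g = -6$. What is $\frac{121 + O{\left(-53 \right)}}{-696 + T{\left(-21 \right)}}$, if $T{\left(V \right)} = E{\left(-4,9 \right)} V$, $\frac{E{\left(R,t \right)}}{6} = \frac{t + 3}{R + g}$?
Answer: $\frac{4345}{1362} \approx 3.1902$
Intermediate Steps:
$O{\left(k \right)} = -57 + 34 k$ ($O{\left(k \right)} = 3 - \left(- 34 k + 60\right) = 3 - \left(60 - 34 k\right) = 3 + \left(-60 + 34 k\right) = -57 + 34 k$)
$E{\left(R,t \right)} = \frac{6 \left(3 + t\right)}{-6 + R}$ ($E{\left(R,t \right)} = 6 \frac{t + 3}{R - 6} = 6 \frac{3 + t}{-6 + R} = \frac{6 \left(3 + t\right)}{-6 + R}$)
$T{\left(V \right)} = - \frac{36 V}{5}$ ($T{\left(V \right)} = \frac{6 \left(3 + 9\right)}{-6 - 4} V = 6 \frac{1}{-10} \cdot 12 V = 6 \left(- \frac{1}{10}\right) 12 V = - \frac{36 V}{5}$)
$\frac{121 + O{\left(-53 \right)}}{-696 + T{\left(-21 \right)}} = \frac{121 + \left(-57 + 34 \left(-53\right)\right)}{-696 - - \frac{756}{5}} = \frac{121 - 1859}{-696 + \frac{756}{5}} = \frac{121 - 1859}{- \frac{2724}{5}} = \left(-1738\right) \left(- \frac{5}{2724}\right) = \frac{4345}{1362}$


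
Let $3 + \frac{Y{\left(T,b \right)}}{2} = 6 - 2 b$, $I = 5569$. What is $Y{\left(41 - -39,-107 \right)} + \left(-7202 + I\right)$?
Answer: $-1199$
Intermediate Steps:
$Y{\left(T,b \right)} = 6 - 4 b$ ($Y{\left(T,b \right)} = -6 + 2 \left(6 - 2 b\right) = -6 - \left(-12 + 4 b\right) = 6 - 4 b$)
$Y{\left(41 - -39,-107 \right)} + \left(-7202 + I\right) = \left(6 - -428\right) + \left(-7202 + 5569\right) = \left(6 + 428\right) - 1633 = 434 - 1633 = -1199$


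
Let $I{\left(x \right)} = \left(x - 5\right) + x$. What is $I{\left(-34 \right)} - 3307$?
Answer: $-3380$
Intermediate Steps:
$I{\left(x \right)} = -5 + 2 x$ ($I{\left(x \right)} = \left(-5 + x\right) + x = -5 + 2 x$)
$I{\left(-34 \right)} - 3307 = \left(-5 + 2 \left(-34\right)\right) - 3307 = \left(-5 - 68\right) - 3307 = -73 - 3307 = -3380$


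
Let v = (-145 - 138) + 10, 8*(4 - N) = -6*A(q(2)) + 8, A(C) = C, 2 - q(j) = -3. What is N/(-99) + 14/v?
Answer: -205/1716 ≈ -0.11946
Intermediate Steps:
q(j) = 5 (q(j) = 2 - 1*(-3) = 2 + 3 = 5)
N = 27/4 (N = 4 - (-6*5 + 8)/8 = 4 - (-30 + 8)/8 = 4 - 1/8*(-22) = 4 + 11/4 = 27/4 ≈ 6.7500)
v = -273 (v = -283 + 10 = -273)
N/(-99) + 14/v = (27/4)/(-99) + 14/(-273) = (27/4)*(-1/99) + 14*(-1/273) = -3/44 - 2/39 = -205/1716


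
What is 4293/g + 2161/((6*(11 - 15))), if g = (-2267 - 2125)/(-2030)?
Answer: 2773109/1464 ≈ 1894.2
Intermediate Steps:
g = 2196/1015 (g = -4392*(-1/2030) = 2196/1015 ≈ 2.1635)
4293/g + 2161/((6*(11 - 15))) = 4293/(2196/1015) + 2161/((6*(11 - 15))) = 4293*(1015/2196) + 2161/((6*(-4))) = 484155/244 + 2161/(-24) = 484155/244 + 2161*(-1/24) = 484155/244 - 2161/24 = 2773109/1464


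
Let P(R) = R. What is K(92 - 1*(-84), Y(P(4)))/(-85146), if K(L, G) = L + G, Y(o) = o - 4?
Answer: -88/42573 ≈ -0.0020670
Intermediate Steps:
Y(o) = -4 + o
K(L, G) = G + L
K(92 - 1*(-84), Y(P(4)))/(-85146) = ((-4 + 4) + (92 - 1*(-84)))/(-85146) = (0 + (92 + 84))*(-1/85146) = (0 + 176)*(-1/85146) = 176*(-1/85146) = -88/42573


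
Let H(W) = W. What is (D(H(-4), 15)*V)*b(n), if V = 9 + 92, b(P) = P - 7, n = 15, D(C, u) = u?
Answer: 12120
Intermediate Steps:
b(P) = -7 + P
V = 101
(D(H(-4), 15)*V)*b(n) = (15*101)*(-7 + 15) = 1515*8 = 12120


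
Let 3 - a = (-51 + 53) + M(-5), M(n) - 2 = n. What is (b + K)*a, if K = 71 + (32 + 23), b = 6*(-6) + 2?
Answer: 368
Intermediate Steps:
M(n) = 2 + n
b = -34 (b = -36 + 2 = -34)
a = 4 (a = 3 - ((-51 + 53) + (2 - 5)) = 3 - (2 - 3) = 3 - 1*(-1) = 3 + 1 = 4)
K = 126 (K = 71 + 55 = 126)
(b + K)*a = (-34 + 126)*4 = 92*4 = 368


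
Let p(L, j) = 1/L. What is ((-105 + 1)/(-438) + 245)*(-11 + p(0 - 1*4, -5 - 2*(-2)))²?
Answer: 36252225/1168 ≈ 31038.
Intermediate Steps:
p(L, j) = 1/L
((-105 + 1)/(-438) + 245)*(-11 + p(0 - 1*4, -5 - 2*(-2)))² = ((-105 + 1)/(-438) + 245)*(-11 + 1/(0 - 1*4))² = (-104*(-1/438) + 245)*(-11 + 1/(0 - 4))² = (52/219 + 245)*(-11 + 1/(-4))² = 53707*(-11 - ¼)²/219 = 53707*(-45/4)²/219 = (53707/219)*(2025/16) = 36252225/1168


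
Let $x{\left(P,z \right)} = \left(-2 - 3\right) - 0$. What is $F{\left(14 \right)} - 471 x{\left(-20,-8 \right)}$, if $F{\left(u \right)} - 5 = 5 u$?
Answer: $2430$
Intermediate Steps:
$F{\left(u \right)} = 5 + 5 u$
$x{\left(P,z \right)} = -5$ ($x{\left(P,z \right)} = \left(-2 - 3\right) + 0 = -5 + 0 = -5$)
$F{\left(14 \right)} - 471 x{\left(-20,-8 \right)} = \left(5 + 5 \cdot 14\right) - -2355 = \left(5 + 70\right) + 2355 = 75 + 2355 = 2430$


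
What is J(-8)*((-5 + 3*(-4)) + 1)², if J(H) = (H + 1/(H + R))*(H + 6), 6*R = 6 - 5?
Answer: 195584/47 ≈ 4161.4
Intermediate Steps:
R = ⅙ (R = (6 - 5)/6 = (⅙)*1 = ⅙ ≈ 0.16667)
J(H) = (6 + H)*(H + 1/(⅙ + H)) (J(H) = (H + 1/(H + ⅙))*(H + 6) = (H + 1/(⅙ + H))*(6 + H) = (6 + H)*(H + 1/(⅙ + H)))
J(-8)*((-5 + 3*(-4)) + 1)² = ((36 + 6*(-8)³ + 12*(-8) + 37*(-8)²)/(1 + 6*(-8)))*((-5 + 3*(-4)) + 1)² = ((36 + 6*(-512) - 96 + 37*64)/(1 - 48))*((-5 - 12) + 1)² = ((36 - 3072 - 96 + 2368)/(-47))*(-17 + 1)² = -1/47*(-764)*(-16)² = (764/47)*256 = 195584/47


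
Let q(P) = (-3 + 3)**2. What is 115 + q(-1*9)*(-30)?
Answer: 115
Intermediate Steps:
q(P) = 0 (q(P) = 0**2 = 0)
115 + q(-1*9)*(-30) = 115 + 0*(-30) = 115 + 0 = 115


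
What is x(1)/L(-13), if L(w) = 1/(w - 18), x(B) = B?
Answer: -31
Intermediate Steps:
L(w) = 1/(-18 + w)
x(1)/L(-13) = 1/1/(-18 - 13) = 1/1/(-31) = 1/(-1/31) = 1*(-31) = -31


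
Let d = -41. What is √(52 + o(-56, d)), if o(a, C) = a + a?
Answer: 2*I*√15 ≈ 7.746*I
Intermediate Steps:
o(a, C) = 2*a
√(52 + o(-56, d)) = √(52 + 2*(-56)) = √(52 - 112) = √(-60) = 2*I*√15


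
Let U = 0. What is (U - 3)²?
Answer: 9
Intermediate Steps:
(U - 3)² = (0 - 3)² = (-3)² = 9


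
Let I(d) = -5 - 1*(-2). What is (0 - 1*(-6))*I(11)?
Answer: -18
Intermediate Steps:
I(d) = -3 (I(d) = -5 + 2 = -3)
(0 - 1*(-6))*I(11) = (0 - 1*(-6))*(-3) = (0 + 6)*(-3) = 6*(-3) = -18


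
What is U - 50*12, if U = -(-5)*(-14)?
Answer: -670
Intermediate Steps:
U = -70 (U = -1*70 = -70)
U - 50*12 = -70 - 50*12 = -70 - 600 = -670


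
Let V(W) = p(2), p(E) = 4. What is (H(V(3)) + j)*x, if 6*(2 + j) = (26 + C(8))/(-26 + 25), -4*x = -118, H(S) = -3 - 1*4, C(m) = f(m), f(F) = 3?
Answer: -4897/12 ≈ -408.08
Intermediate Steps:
V(W) = 4
C(m) = 3
H(S) = -7 (H(S) = -3 - 4 = -7)
x = 59/2 (x = -1/4*(-118) = 59/2 ≈ 29.500)
j = -41/6 (j = -2 + ((26 + 3)/(-26 + 25))/6 = -2 + (29/(-1))/6 = -2 + (29*(-1))/6 = -2 + (1/6)*(-29) = -2 - 29/6 = -41/6 ≈ -6.8333)
(H(V(3)) + j)*x = (-7 - 41/6)*(59/2) = -83/6*59/2 = -4897/12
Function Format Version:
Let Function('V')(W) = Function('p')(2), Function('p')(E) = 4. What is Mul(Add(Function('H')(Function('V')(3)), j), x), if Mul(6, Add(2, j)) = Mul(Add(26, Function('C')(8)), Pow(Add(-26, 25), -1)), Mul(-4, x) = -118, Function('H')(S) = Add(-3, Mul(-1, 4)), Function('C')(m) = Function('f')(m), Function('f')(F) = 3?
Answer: Rational(-4897, 12) ≈ -408.08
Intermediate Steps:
Function('V')(W) = 4
Function('C')(m) = 3
Function('H')(S) = -7 (Function('H')(S) = Add(-3, -4) = -7)
x = Rational(59, 2) (x = Mul(Rational(-1, 4), -118) = Rational(59, 2) ≈ 29.500)
j = Rational(-41, 6) (j = Add(-2, Mul(Rational(1, 6), Mul(Add(26, 3), Pow(Add(-26, 25), -1)))) = Add(-2, Mul(Rational(1, 6), Mul(29, Pow(-1, -1)))) = Add(-2, Mul(Rational(1, 6), Mul(29, -1))) = Add(-2, Mul(Rational(1, 6), -29)) = Add(-2, Rational(-29, 6)) = Rational(-41, 6) ≈ -6.8333)
Mul(Add(Function('H')(Function('V')(3)), j), x) = Mul(Add(-7, Rational(-41, 6)), Rational(59, 2)) = Mul(Rational(-83, 6), Rational(59, 2)) = Rational(-4897, 12)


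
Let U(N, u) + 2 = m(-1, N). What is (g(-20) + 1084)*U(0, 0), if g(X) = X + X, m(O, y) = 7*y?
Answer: -2088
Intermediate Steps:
U(N, u) = -2 + 7*N
g(X) = 2*X
(g(-20) + 1084)*U(0, 0) = (2*(-20) + 1084)*(-2 + 7*0) = (-40 + 1084)*(-2 + 0) = 1044*(-2) = -2088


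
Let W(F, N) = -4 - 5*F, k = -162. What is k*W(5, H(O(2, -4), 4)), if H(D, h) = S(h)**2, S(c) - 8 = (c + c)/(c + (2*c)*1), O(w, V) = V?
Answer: 4698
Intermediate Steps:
S(c) = 26/3 (S(c) = 8 + (c + c)/(c + (2*c)*1) = 8 + (2*c)/(c + 2*c) = 8 + (2*c)/((3*c)) = 8 + (2*c)*(1/(3*c)) = 8 + 2/3 = 26/3)
H(D, h) = 676/9 (H(D, h) = (26/3)**2 = 676/9)
k*W(5, H(O(2, -4), 4)) = -162*(-4 - 5*5) = -162*(-4 - 25) = -162*(-29) = 4698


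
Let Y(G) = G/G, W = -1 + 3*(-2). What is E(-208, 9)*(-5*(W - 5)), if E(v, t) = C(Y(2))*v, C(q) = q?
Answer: -12480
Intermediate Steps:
W = -7 (W = -1 - 6 = -7)
Y(G) = 1
E(v, t) = v (E(v, t) = 1*v = v)
E(-208, 9)*(-5*(W - 5)) = -(-1040)*(-7 - 5) = -(-1040)*(-12) = -208*60 = -12480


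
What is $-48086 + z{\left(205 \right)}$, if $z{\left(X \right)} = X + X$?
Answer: $-47676$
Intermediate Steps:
$z{\left(X \right)} = 2 X$
$-48086 + z{\left(205 \right)} = -48086 + 2 \cdot 205 = -48086 + 410 = -47676$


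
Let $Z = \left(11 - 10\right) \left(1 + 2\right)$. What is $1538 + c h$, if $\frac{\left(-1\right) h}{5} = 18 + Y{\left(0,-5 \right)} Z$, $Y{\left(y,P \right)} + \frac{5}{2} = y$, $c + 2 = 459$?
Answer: $- \frac{44909}{2} \approx -22455.0$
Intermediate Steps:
$c = 457$ ($c = -2 + 459 = 457$)
$Y{\left(y,P \right)} = - \frac{5}{2} + y$
$Z = 3$ ($Z = 1 \cdot 3 = 3$)
$h = - \frac{105}{2}$ ($h = - 5 \left(18 + \left(- \frac{5}{2} + 0\right) 3\right) = - 5 \left(18 - \frac{15}{2}\right) = \left(-5\right) \frac{21}{2} = - \frac{105}{2} \approx -52.5$)
$1538 + c h = 1538 + 457 \left(- \frac{105}{2}\right) = 1538 - \frac{47985}{2} = - \frac{44909}{2}$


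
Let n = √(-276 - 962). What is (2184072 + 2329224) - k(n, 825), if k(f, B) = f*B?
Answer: 4513296 - 825*I*√1238 ≈ 4.5133e+6 - 29028.0*I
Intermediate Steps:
n = I*√1238 (n = √(-1238) = I*√1238 ≈ 35.185*I)
k(f, B) = B*f
(2184072 + 2329224) - k(n, 825) = (2184072 + 2329224) - 825*I*√1238 = 4513296 - 825*I*√1238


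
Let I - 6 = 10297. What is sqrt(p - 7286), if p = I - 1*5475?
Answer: I*sqrt(2458) ≈ 49.578*I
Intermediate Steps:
I = 10303 (I = 6 + 10297 = 10303)
p = 4828 (p = 10303 - 1*5475 = 10303 - 5475 = 4828)
sqrt(p - 7286) = sqrt(4828 - 7286) = sqrt(-2458) = I*sqrt(2458)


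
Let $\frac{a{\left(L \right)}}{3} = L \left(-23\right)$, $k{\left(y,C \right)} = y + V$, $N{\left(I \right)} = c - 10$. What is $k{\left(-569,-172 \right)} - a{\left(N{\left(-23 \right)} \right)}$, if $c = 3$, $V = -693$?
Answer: $-1745$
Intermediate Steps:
$N{\left(I \right)} = -7$ ($N{\left(I \right)} = 3 - 10 = -7$)
$k{\left(y,C \right)} = -693 + y$ ($k{\left(y,C \right)} = y - 693 = -693 + y$)
$a{\left(L \right)} = - 69 L$ ($a{\left(L \right)} = 3 L \left(-23\right) = 3 \left(- 23 L\right) = - 69 L$)
$k{\left(-569,-172 \right)} - a{\left(N{\left(-23 \right)} \right)} = \left(-693 - 569\right) - \left(-69\right) \left(-7\right) = -1262 - 483 = -1745$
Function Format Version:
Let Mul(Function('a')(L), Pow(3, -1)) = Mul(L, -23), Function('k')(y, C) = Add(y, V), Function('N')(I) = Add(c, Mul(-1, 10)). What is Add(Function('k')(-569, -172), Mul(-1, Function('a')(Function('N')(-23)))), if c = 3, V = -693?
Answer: -1745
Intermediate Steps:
Function('N')(I) = -7 (Function('N')(I) = Add(3, Mul(-1, 10)) = Add(3, -10) = -7)
Function('k')(y, C) = Add(-693, y) (Function('k')(y, C) = Add(y, -693) = Add(-693, y))
Function('a')(L) = Mul(-69, L) (Function('a')(L) = Mul(3, Mul(L, -23)) = Mul(3, Mul(-23, L)) = Mul(-69, L))
Add(Function('k')(-569, -172), Mul(-1, Function('a')(Function('N')(-23)))) = Add(Add(-693, -569), Mul(-1, Mul(-69, -7))) = Add(-1262, Mul(-1, 483)) = Add(-1262, -483) = -1745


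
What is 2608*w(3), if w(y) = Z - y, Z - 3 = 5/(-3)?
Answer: -13040/3 ≈ -4346.7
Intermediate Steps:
Z = 4/3 (Z = 3 + 5/(-3) = 3 + 5*(-1/3) = 3 - 5/3 = 4/3 ≈ 1.3333)
w(y) = 4/3 - y
2608*w(3) = 2608*(4/3 - 1*3) = 2608*(4/3 - 3) = 2608*(-5/3) = -13040/3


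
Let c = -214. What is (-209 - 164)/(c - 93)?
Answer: 373/307 ≈ 1.2150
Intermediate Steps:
(-209 - 164)/(c - 93) = (-209 - 164)/(-214 - 93) = -373/(-307) = -373*(-1/307) = 373/307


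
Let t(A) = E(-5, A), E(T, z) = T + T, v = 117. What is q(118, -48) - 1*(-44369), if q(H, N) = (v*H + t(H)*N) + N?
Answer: 58607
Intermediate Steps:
E(T, z) = 2*T
t(A) = -10 (t(A) = 2*(-5) = -10)
q(H, N) = -9*N + 117*H (q(H, N) = (117*H - 10*N) + N = (-10*N + 117*H) + N = -9*N + 117*H)
q(118, -48) - 1*(-44369) = (-9*(-48) + 117*118) - 1*(-44369) = (432 + 13806) + 44369 = 14238 + 44369 = 58607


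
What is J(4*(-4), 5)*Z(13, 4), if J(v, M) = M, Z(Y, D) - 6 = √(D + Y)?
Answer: 30 + 5*√17 ≈ 50.616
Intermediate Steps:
Z(Y, D) = 6 + √(D + Y)
J(4*(-4), 5)*Z(13, 4) = 5*(6 + √(4 + 13)) = 5*(6 + √17) = 30 + 5*√17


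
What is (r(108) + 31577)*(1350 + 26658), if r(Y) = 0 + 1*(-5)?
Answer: 884268576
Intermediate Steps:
r(Y) = -5 (r(Y) = 0 - 5 = -5)
(r(108) + 31577)*(1350 + 26658) = (-5 + 31577)*(1350 + 26658) = 31572*28008 = 884268576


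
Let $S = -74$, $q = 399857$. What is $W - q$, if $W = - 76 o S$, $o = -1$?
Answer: $-405481$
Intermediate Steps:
$W = -5624$ ($W = \left(-76\right) \left(-1\right) \left(-74\right) = 76 \left(-74\right) = -5624$)
$W - q = -5624 - 399857 = -405481$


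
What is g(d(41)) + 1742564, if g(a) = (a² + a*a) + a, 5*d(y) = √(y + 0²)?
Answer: 43564182/25 + √41/5 ≈ 1.7426e+6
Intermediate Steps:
d(y) = √y/5 (d(y) = √(y + 0²)/5 = √(y + 0)/5 = √y/5)
g(a) = a + 2*a² (g(a) = (a² + a²) + a = 2*a² + a = a + 2*a²)
g(d(41)) + 1742564 = (√41/5)*(1 + 2*(√41/5)) + 1742564 = (√41/5)*(1 + 2*√41/5) + 1742564 = √41*(1 + 2*√41/5)/5 + 1742564 = 1742564 + √41*(1 + 2*√41/5)/5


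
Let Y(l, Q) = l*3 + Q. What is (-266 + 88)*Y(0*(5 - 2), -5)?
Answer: 890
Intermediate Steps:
Y(l, Q) = Q + 3*l (Y(l, Q) = 3*l + Q = Q + 3*l)
(-266 + 88)*Y(0*(5 - 2), -5) = (-266 + 88)*(-5 + 3*(0*(5 - 2))) = -178*(-5 + 3*(0*3)) = -178*(-5 + 3*0) = -178*(-5 + 0) = -178*(-5) = 890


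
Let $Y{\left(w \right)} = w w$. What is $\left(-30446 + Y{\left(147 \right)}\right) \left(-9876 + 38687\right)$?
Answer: $-254602807$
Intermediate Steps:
$Y{\left(w \right)} = w^{2}$
$\left(-30446 + Y{\left(147 \right)}\right) \left(-9876 + 38687\right) = \left(-30446 + 147^{2}\right) \left(-9876 + 38687\right) = \left(-30446 + 21609\right) 28811 = \left(-8837\right) 28811 = -254602807$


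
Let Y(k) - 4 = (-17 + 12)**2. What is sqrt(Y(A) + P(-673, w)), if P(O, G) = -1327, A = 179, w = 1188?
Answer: I*sqrt(1298) ≈ 36.028*I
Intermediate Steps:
Y(k) = 29 (Y(k) = 4 + (-17 + 12)**2 = 4 + (-5)**2 = 4 + 25 = 29)
sqrt(Y(A) + P(-673, w)) = sqrt(29 - 1327) = sqrt(-1298) = I*sqrt(1298)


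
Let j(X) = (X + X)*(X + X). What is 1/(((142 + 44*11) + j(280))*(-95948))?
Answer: -1/30149356248 ≈ -3.3168e-11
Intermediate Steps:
j(X) = 4*X**2 (j(X) = (2*X)*(2*X) = 4*X**2)
1/(((142 + 44*11) + j(280))*(-95948)) = 1/(((142 + 44*11) + 4*280**2)*(-95948)) = -1/95948/((142 + 484) + 4*78400) = -1/95948/(626 + 313600) = -1/95948/314226 = (1/314226)*(-1/95948) = -1/30149356248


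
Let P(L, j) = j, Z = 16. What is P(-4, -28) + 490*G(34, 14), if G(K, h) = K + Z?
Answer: 24472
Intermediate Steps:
G(K, h) = 16 + K (G(K, h) = K + 16 = 16 + K)
P(-4, -28) + 490*G(34, 14) = -28 + 490*(16 + 34) = -28 + 490*50 = -28 + 24500 = 24472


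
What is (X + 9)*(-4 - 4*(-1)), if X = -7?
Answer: 0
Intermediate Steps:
(X + 9)*(-4 - 4*(-1)) = (-7 + 9)*(-4 - 4*(-1)) = 2*(-4 + 4) = 2*0 = 0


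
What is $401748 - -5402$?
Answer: $407150$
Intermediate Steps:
$401748 - -5402 = 401748 + \left(-39274 + 44676\right) = 401748 + 5402 = 407150$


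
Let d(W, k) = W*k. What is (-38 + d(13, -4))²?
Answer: 8100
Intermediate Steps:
(-38 + d(13, -4))² = (-38 + 13*(-4))² = (-38 - 52)² = (-90)² = 8100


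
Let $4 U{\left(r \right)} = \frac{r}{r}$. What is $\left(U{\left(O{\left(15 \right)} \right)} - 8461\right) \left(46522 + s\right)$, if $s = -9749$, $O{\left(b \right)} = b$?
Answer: $- \frac{1244508639}{4} \approx -3.1113 \cdot 10^{8}$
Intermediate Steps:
$U{\left(r \right)} = \frac{1}{4}$ ($U{\left(r \right)} = \frac{r \frac{1}{r}}{4} = \frac{1}{4} \cdot 1 = \frac{1}{4}$)
$\left(U{\left(O{\left(15 \right)} \right)} - 8461\right) \left(46522 + s\right) = \left(\frac{1}{4} - 8461\right) \left(46522 - 9749\right) = \left(- \frac{33843}{4}\right) 36773 = - \frac{1244508639}{4}$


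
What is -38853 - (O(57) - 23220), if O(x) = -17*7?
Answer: -15514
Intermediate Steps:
O(x) = -119
-38853 - (O(57) - 23220) = -38853 - (-119 - 23220) = -38853 - 1*(-23339) = -38853 + 23339 = -15514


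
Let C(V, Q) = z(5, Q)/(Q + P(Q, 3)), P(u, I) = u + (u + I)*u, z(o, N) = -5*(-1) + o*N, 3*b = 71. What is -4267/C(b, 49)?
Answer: -5645241/125 ≈ -45162.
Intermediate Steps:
b = 71/3 (b = (⅓)*71 = 71/3 ≈ 23.667)
z(o, N) = 5 + N*o
P(u, I) = u + u*(I + u) (P(u, I) = u + (I + u)*u = u + u*(I + u))
C(V, Q) = (5 + 5*Q)/(Q + Q*(4 + Q)) (C(V, Q) = (5 + Q*5)/(Q + Q*(1 + 3 + Q)) = (5 + 5*Q)/(Q + Q*(4 + Q)))
-4267/C(b, 49) = -4267*49*(5 + 49)/(5*(1 + 49)) = -4267/(5*(1/49)*50/54) = -4267/(5*(1/49)*(1/54)*50) = -4267/125/1323 = -4267*1323/125 = -5645241/125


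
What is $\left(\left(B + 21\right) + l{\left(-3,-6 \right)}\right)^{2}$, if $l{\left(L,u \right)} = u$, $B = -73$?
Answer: $3364$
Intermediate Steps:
$\left(\left(B + 21\right) + l{\left(-3,-6 \right)}\right)^{2} = \left(\left(-73 + 21\right) - 6\right)^{2} = \left(-52 - 6\right)^{2} = \left(-58\right)^{2} = 3364$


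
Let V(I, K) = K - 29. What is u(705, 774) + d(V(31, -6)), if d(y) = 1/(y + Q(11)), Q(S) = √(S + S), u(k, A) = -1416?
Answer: -1703483/1203 - √22/1203 ≈ -1416.0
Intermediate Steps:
Q(S) = √2*√S (Q(S) = √(2*S) = √2*√S)
V(I, K) = -29 + K
d(y) = 1/(y + √22) (d(y) = 1/(y + √2*√11) = 1/(y + √22))
u(705, 774) + d(V(31, -6)) = -1416 + 1/((-29 - 6) + √22) = -1416 + 1/(-35 + √22)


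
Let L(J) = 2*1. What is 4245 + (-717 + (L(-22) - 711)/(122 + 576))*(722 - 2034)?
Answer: 330252305/349 ≈ 9.4628e+5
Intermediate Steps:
L(J) = 2
4245 + (-717 + (L(-22) - 711)/(122 + 576))*(722 - 2034) = 4245 + (-717 + (2 - 711)/(122 + 576))*(722 - 2034) = 4245 + (-717 - 709/698)*(-1312) = 4245 - 501175/698*(-1312) = 4245 + 328770800/349 = 330252305/349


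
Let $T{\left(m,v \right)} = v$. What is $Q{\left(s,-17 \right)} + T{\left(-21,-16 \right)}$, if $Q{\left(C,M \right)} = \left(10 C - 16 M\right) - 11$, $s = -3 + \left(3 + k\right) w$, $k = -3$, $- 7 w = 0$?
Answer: $215$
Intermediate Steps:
$w = 0$ ($w = \left(- \frac{1}{7}\right) 0 = 0$)
$s = -3$ ($s = -3 + \left(3 - 3\right) 0 = -3 + 0 \cdot 0 = -3 + 0 = -3$)
$Q{\left(C,M \right)} = -11 - 16 M + 10 C$ ($Q{\left(C,M \right)} = \left(- 16 M + 10 C\right) - 11 = -11 - 16 M + 10 C$)
$Q{\left(s,-17 \right)} + T{\left(-21,-16 \right)} = \left(-11 - -272 + 10 \left(-3\right)\right) - 16 = \left(-11 + 272 - 30\right) - 16 = 231 - 16 = 215$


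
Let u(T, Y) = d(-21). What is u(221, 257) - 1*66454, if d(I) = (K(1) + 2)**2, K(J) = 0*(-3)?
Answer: -66450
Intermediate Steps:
K(J) = 0
d(I) = 4 (d(I) = (0 + 2)**2 = 2**2 = 4)
u(T, Y) = 4
u(221, 257) - 1*66454 = 4 - 1*66454 = 4 - 66454 = -66450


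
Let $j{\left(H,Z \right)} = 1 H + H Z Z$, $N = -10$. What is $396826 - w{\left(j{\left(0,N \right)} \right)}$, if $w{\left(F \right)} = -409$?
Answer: $397235$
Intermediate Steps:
$j{\left(H,Z \right)} = H + H Z^{2}$
$396826 - w{\left(j{\left(0,N \right)} \right)} = 396826 - -409 = 396826 + 409 = 397235$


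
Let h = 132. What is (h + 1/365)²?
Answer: 2321408761/133225 ≈ 17425.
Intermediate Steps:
(h + 1/365)² = (132 + 1/365)² = (48181/365)² = 2321408761/133225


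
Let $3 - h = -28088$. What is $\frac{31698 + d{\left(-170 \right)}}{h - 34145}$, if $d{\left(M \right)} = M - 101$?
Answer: $- \frac{31427}{6054} \approx -5.1911$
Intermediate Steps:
$h = 28091$ ($h = 3 - -28088 = 3 + 28088 = 28091$)
$d{\left(M \right)} = -101 + M$
$\frac{31698 + d{\left(-170 \right)}}{h - 34145} = \frac{31698 - 271}{28091 - 34145} = \frac{31698 - 271}{-6054} = 31427 \left(- \frac{1}{6054}\right) = - \frac{31427}{6054}$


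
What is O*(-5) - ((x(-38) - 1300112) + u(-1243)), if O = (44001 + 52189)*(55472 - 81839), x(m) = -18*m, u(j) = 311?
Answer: 12682507767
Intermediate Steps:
O = -2536241730 (O = 96190*(-26367) = -2536241730)
O*(-5) - ((x(-38) - 1300112) + u(-1243)) = -2536241730*(-5) - ((-18*(-38) - 1300112) + 311) = 12681208650 - ((684 - 1300112) + 311) = 12681208650 - (-1299428 + 311) = 12681208650 - 1*(-1299117) = 12681208650 + 1299117 = 12682507767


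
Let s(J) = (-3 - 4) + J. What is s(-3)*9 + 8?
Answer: -82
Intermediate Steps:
s(J) = -7 + J
s(-3)*9 + 8 = (-7 - 3)*9 + 8 = -10*9 + 8 = -90 + 8 = -82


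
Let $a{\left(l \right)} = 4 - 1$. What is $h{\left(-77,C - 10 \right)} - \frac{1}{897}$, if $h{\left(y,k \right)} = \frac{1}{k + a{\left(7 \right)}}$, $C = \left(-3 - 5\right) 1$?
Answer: $- \frac{304}{4485} \approx -0.067781$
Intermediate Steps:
$a{\left(l \right)} = 3$ ($a{\left(l \right)} = 4 - 1 = 3$)
$C = -8$ ($C = \left(-8\right) 1 = -8$)
$h{\left(y,k \right)} = \frac{1}{3 + k}$ ($h{\left(y,k \right)} = \frac{1}{k + 3} = \frac{1}{3 + k}$)
$h{\left(-77,C - 10 \right)} - \frac{1}{897} = \frac{1}{3 - 18} - \frac{1}{897} = \frac{1}{-15} - \frac{1}{897} = - \frac{1}{15} - \frac{1}{897} = - \frac{304}{4485}$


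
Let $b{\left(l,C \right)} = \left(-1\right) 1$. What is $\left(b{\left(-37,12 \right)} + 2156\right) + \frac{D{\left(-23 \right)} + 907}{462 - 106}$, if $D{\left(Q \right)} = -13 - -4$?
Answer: $\frac{384039}{178} \approx 2157.5$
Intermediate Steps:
$D{\left(Q \right)} = -9$ ($D{\left(Q \right)} = -13 + 4 = -9$)
$b{\left(l,C \right)} = -1$
$\left(b{\left(-37,12 \right)} + 2156\right) + \frac{D{\left(-23 \right)} + 907}{462 - 106} = \left(-1 + 2156\right) + \frac{-9 + 907}{462 - 106} = 2155 + \frac{898}{356} = 2155 + 898 \cdot \frac{1}{356} = 2155 + \frac{449}{178} = \frac{384039}{178}$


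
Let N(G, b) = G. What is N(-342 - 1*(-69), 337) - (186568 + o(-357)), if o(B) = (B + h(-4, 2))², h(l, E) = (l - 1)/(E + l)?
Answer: -1250045/4 ≈ -3.1251e+5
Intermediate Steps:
h(l, E) = (-1 + l)/(E + l)
o(B) = (5/2 + B)² (o(B) = (B + (-1 - 4)/(2 - 4))² = (B - 5/(-2))² = (B - ½*(-5))² = (B + 5/2)² = (5/2 + B)²)
N(-342 - 1*(-69), 337) - (186568 + o(-357)) = (-342 - 1*(-69)) - (186568 + (5 + 2*(-357))²/4) = (-342 + 69) - (186568 + (5 - 714)²/4) = -273 - (186568 + (¼)*(-709)²) = -273 - (186568 + (¼)*502681) = -273 - (186568 + 502681/4) = -273 - 1*1248953/4 = -273 - 1248953/4 = -1250045/4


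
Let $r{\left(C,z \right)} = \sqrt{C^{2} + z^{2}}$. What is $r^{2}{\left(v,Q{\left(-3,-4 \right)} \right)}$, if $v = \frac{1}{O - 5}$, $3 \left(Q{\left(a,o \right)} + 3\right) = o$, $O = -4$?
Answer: $\frac{1522}{81} \approx 18.79$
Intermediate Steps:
$Q{\left(a,o \right)} = -3 + \frac{o}{3}$
$v = - \frac{1}{9}$ ($v = \frac{1}{-4 - 5} = \frac{1}{-9} = - \frac{1}{9} \approx -0.11111$)
$r^{2}{\left(v,Q{\left(-3,-4 \right)} \right)} = \left(\sqrt{\left(- \frac{1}{9}\right)^{2} + \left(-3 + \frac{1}{3} \left(-4\right)\right)^{2}}\right)^{2} = \left(\sqrt{\frac{1}{81} + \left(-3 - \frac{4}{3}\right)^{2}}\right)^{2} = \left(\sqrt{\frac{1}{81} + \left(- \frac{13}{3}\right)^{2}}\right)^{2} = \left(\sqrt{\frac{1}{81} + \frac{169}{9}}\right)^{2} = \left(\sqrt{\frac{1522}{81}}\right)^{2} = \left(\frac{\sqrt{1522}}{9}\right)^{2} = \frac{1522}{81}$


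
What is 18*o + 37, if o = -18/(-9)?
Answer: 73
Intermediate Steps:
o = 2 (o = -18*(-⅑) = 2)
18*o + 37 = 18*2 + 37 = 36 + 37 = 73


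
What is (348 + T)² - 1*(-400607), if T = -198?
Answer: 423107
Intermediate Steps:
(348 + T)² - 1*(-400607) = (348 - 198)² - 1*(-400607) = 150² + 400607 = 22500 + 400607 = 423107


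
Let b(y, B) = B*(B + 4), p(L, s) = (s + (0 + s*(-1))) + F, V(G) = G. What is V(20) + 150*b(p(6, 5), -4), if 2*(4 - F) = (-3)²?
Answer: 20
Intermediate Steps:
F = -½ (F = 4 - ½*(-3)² = 4 - ½*9 = 4 - 9/2 = -½ ≈ -0.50000)
p(L, s) = -½ (p(L, s) = (s + (0 + s*(-1))) - ½ = (s + (0 - s)) - ½ = (s - s) - ½ = 0 - ½ = -½)
b(y, B) = B*(4 + B)
V(20) + 150*b(p(6, 5), -4) = 20 + 150*(-4*(4 - 4)) = 20 + 150*(-4*0) = 20 + 150*0 = 20 + 0 = 20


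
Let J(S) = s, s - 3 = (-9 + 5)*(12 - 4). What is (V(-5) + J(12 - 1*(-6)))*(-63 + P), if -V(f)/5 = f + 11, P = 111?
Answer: -2832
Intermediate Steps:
s = -29 (s = 3 + (-9 + 5)*(12 - 4) = 3 - 4*8 = 3 - 32 = -29)
V(f) = -55 - 5*f (V(f) = -5*(f + 11) = -5*(11 + f) = -55 - 5*f)
J(S) = -29
(V(-5) + J(12 - 1*(-6)))*(-63 + P) = ((-55 - 5*(-5)) - 29)*(-63 + 111) = ((-55 + 25) - 29)*48 = (-30 - 29)*48 = -59*48 = -2832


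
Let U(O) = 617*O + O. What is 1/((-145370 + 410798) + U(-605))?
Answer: -1/108462 ≈ -9.2198e-6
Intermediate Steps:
U(O) = 618*O
1/((-145370 + 410798) + U(-605)) = 1/((-145370 + 410798) + 618*(-605)) = 1/(265428 - 373890) = 1/(-108462) = -1/108462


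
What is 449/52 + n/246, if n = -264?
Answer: 16121/2132 ≈ 7.5614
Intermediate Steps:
449/52 + n/246 = 449/52 - 264/246 = 449*(1/52) - 264*1/246 = 449/52 - 44/41 = 16121/2132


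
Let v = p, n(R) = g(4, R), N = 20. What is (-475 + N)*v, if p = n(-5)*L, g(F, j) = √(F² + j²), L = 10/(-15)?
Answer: 910*√41/3 ≈ 1942.3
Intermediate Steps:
L = -⅔ (L = 10*(-1/15) = -⅔ ≈ -0.66667)
n(R) = √(16 + R²) (n(R) = √(4² + R²) = √(16 + R²))
p = -2*√41/3 (p = √(16 + (-5)²)*(-⅔) = √(16 + 25)*(-⅔) = √41*(-⅔) = -2*√41/3 ≈ -4.2688)
v = -2*√41/3 ≈ -4.2688
(-475 + N)*v = (-475 + 20)*(-2*√41/3) = -(-910)*√41/3 = 910*√41/3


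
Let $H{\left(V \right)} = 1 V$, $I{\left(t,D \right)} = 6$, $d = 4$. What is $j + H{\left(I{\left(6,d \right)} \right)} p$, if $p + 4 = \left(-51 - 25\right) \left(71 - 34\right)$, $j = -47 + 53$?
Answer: $-16890$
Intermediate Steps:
$j = 6$
$p = -2816$ ($p = -4 + \left(-51 - 25\right) \left(71 - 34\right) = -4 - 76 \left(71 - 34\right) = -4 - 2812 = -2816$)
$H{\left(V \right)} = V$
$j + H{\left(I{\left(6,d \right)} \right)} p = 6 + 6 \left(-2816\right) = 6 - 16896 = -16890$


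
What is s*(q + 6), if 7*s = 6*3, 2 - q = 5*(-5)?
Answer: 594/7 ≈ 84.857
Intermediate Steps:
q = 27 (q = 2 - 5*(-5) = 2 - 1*(-25) = 2 + 25 = 27)
s = 18/7 (s = (6*3)/7 = (⅐)*18 = 18/7 ≈ 2.5714)
s*(q + 6) = 18*(27 + 6)/7 = (18/7)*33 = 594/7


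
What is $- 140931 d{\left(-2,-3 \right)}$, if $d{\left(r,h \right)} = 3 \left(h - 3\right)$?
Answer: $2536758$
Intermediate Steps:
$d{\left(r,h \right)} = -9 + 3 h$ ($d{\left(r,h \right)} = 3 \left(-3 + h\right) = -9 + 3 h$)
$- 140931 d{\left(-2,-3 \right)} = - 140931 \left(-9 + 3 \left(-3\right)\right) = - 140931 \left(-9 - 9\right) = \left(-140931\right) \left(-18\right) = 2536758$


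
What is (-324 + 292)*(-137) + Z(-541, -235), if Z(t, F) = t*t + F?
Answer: 296830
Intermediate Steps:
Z(t, F) = F + t**2 (Z(t, F) = t**2 + F = F + t**2)
(-324 + 292)*(-137) + Z(-541, -235) = (-324 + 292)*(-137) + (-235 + (-541)**2) = -32*(-137) + (-235 + 292681) = 4384 + 292446 = 296830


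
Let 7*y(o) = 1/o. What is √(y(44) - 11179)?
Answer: I*√265121087/154 ≈ 105.73*I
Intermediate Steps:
y(o) = 1/(7*o)
√(y(44) - 11179) = √((⅐)/44 - 11179) = √((⅐)*(1/44) - 11179) = √(1/308 - 11179) = √(-3443131/308) = I*√265121087/154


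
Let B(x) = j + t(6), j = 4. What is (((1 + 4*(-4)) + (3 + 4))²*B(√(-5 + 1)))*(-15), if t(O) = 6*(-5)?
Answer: 24960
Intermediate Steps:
t(O) = -30
B(x) = -26 (B(x) = 4 - 30 = -26)
(((1 + 4*(-4)) + (3 + 4))²*B(√(-5 + 1)))*(-15) = (((1 + 4*(-4)) + (3 + 4))²*(-26))*(-15) = (((1 - 16) + 7)²*(-26))*(-15) = ((-15 + 7)²*(-26))*(-15) = ((-8)²*(-26))*(-15) = (64*(-26))*(-15) = -1664*(-15) = 24960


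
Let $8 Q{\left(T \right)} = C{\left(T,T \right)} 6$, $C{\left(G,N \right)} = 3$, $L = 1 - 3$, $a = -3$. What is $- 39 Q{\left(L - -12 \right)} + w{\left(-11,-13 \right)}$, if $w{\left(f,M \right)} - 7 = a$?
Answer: $- \frac{335}{4} \approx -83.75$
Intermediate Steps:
$w{\left(f,M \right)} = 4$ ($w{\left(f,M \right)} = 7 - 3 = 4$)
$L = -2$
$Q{\left(T \right)} = \frac{9}{4}$ ($Q{\left(T \right)} = \frac{3 \cdot 6}{8} = \frac{1}{8} \cdot 18 = \frac{9}{4}$)
$- 39 Q{\left(L - -12 \right)} + w{\left(-11,-13 \right)} = \left(-39\right) \frac{9}{4} + 4 = - \frac{351}{4} + 4 = - \frac{335}{4}$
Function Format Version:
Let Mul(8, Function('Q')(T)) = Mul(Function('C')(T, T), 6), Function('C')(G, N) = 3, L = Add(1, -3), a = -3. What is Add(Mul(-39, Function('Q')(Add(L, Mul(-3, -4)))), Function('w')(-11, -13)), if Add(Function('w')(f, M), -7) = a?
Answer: Rational(-335, 4) ≈ -83.750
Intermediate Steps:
Function('w')(f, M) = 4 (Function('w')(f, M) = Add(7, -3) = 4)
L = -2
Function('Q')(T) = Rational(9, 4) (Function('Q')(T) = Mul(Rational(1, 8), Mul(3, 6)) = Mul(Rational(1, 8), 18) = Rational(9, 4))
Add(Mul(-39, Function('Q')(Add(L, Mul(-3, -4)))), Function('w')(-11, -13)) = Add(Mul(-39, Rational(9, 4)), 4) = Add(Rational(-351, 4), 4) = Rational(-335, 4)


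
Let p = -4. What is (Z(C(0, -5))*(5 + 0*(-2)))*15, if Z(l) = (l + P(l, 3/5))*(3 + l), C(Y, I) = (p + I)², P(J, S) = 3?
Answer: 529200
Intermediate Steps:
C(Y, I) = (-4 + I)²
Z(l) = (3 + l)² (Z(l) = (l + 3)*(3 + l) = (3 + l)*(3 + l) = (3 + l)²)
(Z(C(0, -5))*(5 + 0*(-2)))*15 = ((9 + ((-4 - 5)²)² + 6*(-4 - 5)²)*(5 + 0*(-2)))*15 = ((9 + ((-9)²)² + 6*(-9)²)*(5 + 0))*15 = ((9 + 81² + 6*81)*5)*15 = ((9 + 6561 + 486)*5)*15 = (7056*5)*15 = 35280*15 = 529200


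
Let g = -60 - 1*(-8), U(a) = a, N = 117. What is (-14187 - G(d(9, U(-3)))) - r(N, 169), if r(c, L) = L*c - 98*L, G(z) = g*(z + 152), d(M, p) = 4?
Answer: -9286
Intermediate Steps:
g = -52 (g = -60 + 8 = -52)
G(z) = -7904 - 52*z (G(z) = -52*(z + 152) = -52*(152 + z) = -7904 - 52*z)
r(c, L) = -98*L + L*c
(-14187 - G(d(9, U(-3)))) - r(N, 169) = (-14187 - (-7904 - 52*4)) - 169*(-98 + 117) = (-14187 - (-7904 - 208)) - 169*19 = (-14187 - 1*(-8112)) - 1*3211 = (-14187 + 8112) - 3211 = -6075 - 3211 = -9286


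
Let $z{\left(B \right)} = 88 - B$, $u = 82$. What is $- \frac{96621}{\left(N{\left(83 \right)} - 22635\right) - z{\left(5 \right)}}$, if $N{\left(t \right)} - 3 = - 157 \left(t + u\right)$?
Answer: $\frac{96621}{48620} \approx 1.9873$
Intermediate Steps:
$N{\left(t \right)} = -12871 - 157 t$ ($N{\left(t \right)} = 3 - 157 \left(t + 82\right) = 3 - 157 \left(82 + t\right) = 3 - \left(12874 + 157 t\right) = -12871 - 157 t$)
$- \frac{96621}{\left(N{\left(83 \right)} - 22635\right) - z{\left(5 \right)}} = - \frac{96621}{\left(\left(-12871 - 13031\right) - 22635\right) - \left(88 - 5\right)} = - \frac{96621}{\left(-25902 - 22635\right) - 83} = - \frac{96621}{-48537 - 83} = - \frac{96621}{-48620} = \left(-96621\right) \left(- \frac{1}{48620}\right) = \frac{96621}{48620}$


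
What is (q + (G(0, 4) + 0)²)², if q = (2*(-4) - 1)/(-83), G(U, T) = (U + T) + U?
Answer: 1787569/6889 ≈ 259.48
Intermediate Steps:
G(U, T) = T + 2*U (G(U, T) = (T + U) + U = T + 2*U)
q = 9/83 (q = (-8 - 1)*(-1/83) = -9*(-1/83) = 9/83 ≈ 0.10843)
(q + (G(0, 4) + 0)²)² = (9/83 + ((4 + 2*0) + 0)²)² = (9/83 + ((4 + 0) + 0)²)² = (9/83 + (4 + 0)²)² = (9/83 + 4²)² = (9/83 + 16)² = (1337/83)² = 1787569/6889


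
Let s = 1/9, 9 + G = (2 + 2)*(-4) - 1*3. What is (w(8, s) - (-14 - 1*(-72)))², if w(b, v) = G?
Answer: 7396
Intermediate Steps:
G = -28 (G = -9 + ((2 + 2)*(-4) - 1*3) = -9 + (4*(-4) - 3) = -9 + (-16 - 3) = -9 - 19 = -28)
s = ⅑ ≈ 0.11111
w(b, v) = -28
(w(8, s) - (-14 - 1*(-72)))² = (-28 - (-14 - 1*(-72)))² = (-28 - (-14 + 72))² = (-28 - 1*58)² = (-28 - 58)² = (-86)² = 7396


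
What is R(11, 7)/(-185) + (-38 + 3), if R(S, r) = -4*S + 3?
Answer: -6434/185 ≈ -34.778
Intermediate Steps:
R(S, r) = 3 - 4*S
R(11, 7)/(-185) + (-38 + 3) = (3 - 4*11)/(-185) + (-38 + 3) = (3 - 44)*(-1/185) - 35 = -41*(-1/185) - 35 = 41/185 - 35 = -6434/185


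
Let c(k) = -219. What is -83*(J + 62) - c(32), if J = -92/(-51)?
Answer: -258913/51 ≈ -5076.7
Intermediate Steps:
J = 92/51 (J = -92*(-1/51) = 92/51 ≈ 1.8039)
-83*(J + 62) - c(32) = -83*(92/51 + 62) - 1*(-219) = -83*3254/51 + 219 = -270082/51 + 219 = -258913/51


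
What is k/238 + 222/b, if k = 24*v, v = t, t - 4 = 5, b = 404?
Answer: 35025/24038 ≈ 1.4571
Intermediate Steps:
t = 9 (t = 4 + 5 = 9)
v = 9
k = 216 (k = 24*9 = 216)
k/238 + 222/b = 216/238 + 222/404 = 216*(1/238) + 222*(1/404) = 108/119 + 111/202 = 35025/24038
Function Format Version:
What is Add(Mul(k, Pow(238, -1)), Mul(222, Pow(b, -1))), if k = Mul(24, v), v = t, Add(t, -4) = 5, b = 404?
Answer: Rational(35025, 24038) ≈ 1.4571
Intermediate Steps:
t = 9 (t = Add(4, 5) = 9)
v = 9
k = 216 (k = Mul(24, 9) = 216)
Add(Mul(k, Pow(238, -1)), Mul(222, Pow(b, -1))) = Add(Mul(216, Pow(238, -1)), Mul(222, Pow(404, -1))) = Add(Mul(216, Rational(1, 238)), Mul(222, Rational(1, 404))) = Add(Rational(108, 119), Rational(111, 202)) = Rational(35025, 24038)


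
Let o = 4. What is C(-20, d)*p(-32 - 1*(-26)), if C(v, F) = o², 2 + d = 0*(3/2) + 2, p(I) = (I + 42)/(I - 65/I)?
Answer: 3456/29 ≈ 119.17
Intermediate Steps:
p(I) = (42 + I)/(I - 65/I)
d = 0 (d = -2 + (0*(3/2) + 2) = -2 + (0 + 2) = -2 + 2 = 0)
C(v, F) = 16 (C(v, F) = 4² = 16)
C(-20, d)*p(-32 - 1*(-26)) = 16*((-32 - 1*(-26))*(42 + (-32 - 1*(-26)))/(-65 + (-32 - 1*(-26))²)) = 16*((-32 + 26)*(42 + (-32 + 26))/(-65 + (-32 + 26)²)) = 16*(-6*(42 - 6)/(-65 + (-6)²)) = 16*(-6*36/(-65 + 36)) = 16*(-6*36/(-29)) = 16*(-6*(-1/29)*36) = 16*(216/29) = 3456/29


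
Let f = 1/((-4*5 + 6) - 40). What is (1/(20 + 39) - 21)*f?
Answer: 619/1593 ≈ 0.38858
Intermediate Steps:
f = -1/54 (f = 1/((-20 + 6) - 40) = 1/(-14 - 40) = 1/(-54) = -1/54 ≈ -0.018519)
(1/(20 + 39) - 21)*f = (1/(20 + 39) - 21)*(-1/54) = (1/59 - 21)*(-1/54) = -1238/59*(-1/54) = 619/1593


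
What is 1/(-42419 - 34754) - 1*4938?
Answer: -381080275/77173 ≈ -4938.0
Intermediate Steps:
1/(-42419 - 34754) - 1*4938 = 1/(-77173) - 4938 = -1/77173 - 4938 = -381080275/77173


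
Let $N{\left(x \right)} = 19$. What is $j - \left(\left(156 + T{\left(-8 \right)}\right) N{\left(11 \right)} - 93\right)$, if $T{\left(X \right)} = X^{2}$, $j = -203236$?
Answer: $-207323$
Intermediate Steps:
$j - \left(\left(156 + T{\left(-8 \right)}\right) N{\left(11 \right)} - 93\right) = -203236 - \left(\left(156 + \left(-8\right)^{2}\right) 19 - 93\right) = -203236 - \left(\left(156 + 64\right) 19 - 93\right) = -203236 - \left(220 \cdot 19 - 93\right) = -203236 - \left(4180 - 93\right) = -203236 - 4087 = -207323$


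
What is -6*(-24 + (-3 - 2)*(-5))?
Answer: -6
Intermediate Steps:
-6*(-24 + (-3 - 2)*(-5)) = -6*(-24 - 5*(-5)) = -6*(-24 + 25) = -6*1 = -6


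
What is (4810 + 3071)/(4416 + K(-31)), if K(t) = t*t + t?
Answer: 2627/1782 ≈ 1.4742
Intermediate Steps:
K(t) = t + t² (K(t) = t² + t = t + t²)
(4810 + 3071)/(4416 + K(-31)) = (4810 + 3071)/(4416 - 31*(1 - 31)) = 7881/(4416 - 31*(-30)) = 7881/(4416 + 930) = 7881/5346 = 7881*(1/5346) = 2627/1782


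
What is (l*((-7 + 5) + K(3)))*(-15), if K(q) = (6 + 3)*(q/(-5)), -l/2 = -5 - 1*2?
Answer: 1554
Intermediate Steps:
l = 14 (l = -2*(-5 - 1*2) = -2*(-5 - 2) = -2*(-7) = 14)
K(q) = -9*q/5 (K(q) = 9*(q*(-⅕)) = 9*(-q/5) = -9*q/5)
(l*((-7 + 5) + K(3)))*(-15) = (14*((-7 + 5) - 9/5*3))*(-15) = (14*(-2 - 27/5))*(-15) = (14*(-37/5))*(-15) = -518/5*(-15) = 1554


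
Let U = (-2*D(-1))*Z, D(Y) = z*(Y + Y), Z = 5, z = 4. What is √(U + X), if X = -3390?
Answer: I*√3310 ≈ 57.533*I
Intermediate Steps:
D(Y) = 8*Y (D(Y) = 4*(Y + Y) = 4*(2*Y) = 8*Y)
U = 80 (U = -16*(-1)*5 = -2*(-8)*5 = 16*5 = 80)
√(U + X) = √(80 - 3390) = √(-3310) = I*√3310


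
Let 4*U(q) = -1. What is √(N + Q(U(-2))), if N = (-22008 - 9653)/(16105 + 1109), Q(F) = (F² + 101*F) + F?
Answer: I*√32330792559/34428 ≈ 5.2227*I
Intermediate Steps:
U(q) = -¼ (U(q) = (¼)*(-1) = -¼)
Q(F) = F² + 102*F
N = -31661/17214 ≈ -1.8393
√(N + Q(U(-2))) = √(-31661/17214 - (102 - ¼)/4) = √(-31661/17214 - ¼*407/4) = √(-31661/17214 - 407/16) = √(-3756337/137712) = I*√32330792559/34428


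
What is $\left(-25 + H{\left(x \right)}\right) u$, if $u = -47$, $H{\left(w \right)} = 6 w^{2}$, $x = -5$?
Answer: $-5875$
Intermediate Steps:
$\left(-25 + H{\left(x \right)}\right) u = \left(-25 + 6 \left(-5\right)^{2}\right) \left(-47\right) = \left(-25 + 6 \cdot 25\right) \left(-47\right) = \left(-25 + 150\right) \left(-47\right) = 125 \left(-47\right) = -5875$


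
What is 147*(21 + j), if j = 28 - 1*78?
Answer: -4263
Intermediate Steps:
j = -50 (j = 28 - 78 = -50)
147*(21 + j) = 147*(21 - 50) = 147*(-29) = -4263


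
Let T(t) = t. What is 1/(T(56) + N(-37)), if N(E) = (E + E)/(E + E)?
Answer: 1/57 ≈ 0.017544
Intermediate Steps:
N(E) = 1 (N(E) = (2*E)/((2*E)) = (2*E)*(1/(2*E)) = 1)
1/(T(56) + N(-37)) = 1/(56 + 1) = 1/57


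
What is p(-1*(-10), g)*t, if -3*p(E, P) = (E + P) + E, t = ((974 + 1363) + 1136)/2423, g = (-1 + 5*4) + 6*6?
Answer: -86825/2423 ≈ -35.834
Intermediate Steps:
g = 55 (g = (-1 + 20) + 36 = 19 + 36 = 55)
t = 3473/2423 (t = (2337 + 1136)*(1/2423) = 3473*(1/2423) = 3473/2423 ≈ 1.4333)
p(E, P) = -2*E/3 - P/3 (p(E, P) = -((E + P) + E)/3 = -(P + 2*E)/3 = -2*E/3 - P/3)
p(-1*(-10), g)*t = (-(-2)*(-10)/3 - 1/3*55)*(3473/2423) = (-2/3*10 - 55/3)*(3473/2423) = (-20/3 - 55/3)*(3473/2423) = -25*3473/2423 = -86825/2423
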